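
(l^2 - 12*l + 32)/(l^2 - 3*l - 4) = (l - 8)/(l + 1)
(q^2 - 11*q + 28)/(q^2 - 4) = (q^2 - 11*q + 28)/(q^2 - 4)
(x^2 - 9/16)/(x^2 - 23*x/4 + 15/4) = (x + 3/4)/(x - 5)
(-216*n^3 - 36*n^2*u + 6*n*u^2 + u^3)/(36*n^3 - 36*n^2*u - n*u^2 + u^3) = (6*n + u)/(-n + u)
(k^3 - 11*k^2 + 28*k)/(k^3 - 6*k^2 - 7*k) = (k - 4)/(k + 1)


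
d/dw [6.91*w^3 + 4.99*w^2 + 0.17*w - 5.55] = 20.73*w^2 + 9.98*w + 0.17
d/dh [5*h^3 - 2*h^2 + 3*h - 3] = 15*h^2 - 4*h + 3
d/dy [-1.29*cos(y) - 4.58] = 1.29*sin(y)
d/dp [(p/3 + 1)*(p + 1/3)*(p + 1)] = p^2 + 26*p/9 + 13/9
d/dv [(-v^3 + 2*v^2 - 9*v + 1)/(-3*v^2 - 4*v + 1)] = (3*v^4 + 8*v^3 - 38*v^2 + 10*v - 5)/(9*v^4 + 24*v^3 + 10*v^2 - 8*v + 1)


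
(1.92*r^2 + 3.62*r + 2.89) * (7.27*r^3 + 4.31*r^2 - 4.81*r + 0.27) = 13.9584*r^5 + 34.5926*r^4 + 27.3773*r^3 - 4.4379*r^2 - 12.9235*r + 0.7803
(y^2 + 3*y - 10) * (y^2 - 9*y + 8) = y^4 - 6*y^3 - 29*y^2 + 114*y - 80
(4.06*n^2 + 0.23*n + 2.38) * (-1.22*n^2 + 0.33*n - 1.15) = -4.9532*n^4 + 1.0592*n^3 - 7.4967*n^2 + 0.5209*n - 2.737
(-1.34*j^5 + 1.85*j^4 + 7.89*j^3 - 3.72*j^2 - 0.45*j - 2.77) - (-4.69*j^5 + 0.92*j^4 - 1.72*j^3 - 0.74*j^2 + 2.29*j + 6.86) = 3.35*j^5 + 0.93*j^4 + 9.61*j^3 - 2.98*j^2 - 2.74*j - 9.63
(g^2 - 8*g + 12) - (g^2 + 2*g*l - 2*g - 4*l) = -2*g*l - 6*g + 4*l + 12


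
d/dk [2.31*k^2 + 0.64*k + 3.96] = 4.62*k + 0.64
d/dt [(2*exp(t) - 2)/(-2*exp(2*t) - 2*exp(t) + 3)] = (4*exp(2*t) - 8*exp(t) + 2)*exp(t)/(4*exp(4*t) + 8*exp(3*t) - 8*exp(2*t) - 12*exp(t) + 9)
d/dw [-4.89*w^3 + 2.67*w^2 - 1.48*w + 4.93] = -14.67*w^2 + 5.34*w - 1.48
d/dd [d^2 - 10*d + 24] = 2*d - 10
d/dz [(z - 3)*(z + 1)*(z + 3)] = 3*z^2 + 2*z - 9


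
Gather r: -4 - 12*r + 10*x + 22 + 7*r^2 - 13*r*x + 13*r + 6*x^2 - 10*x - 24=7*r^2 + r*(1 - 13*x) + 6*x^2 - 6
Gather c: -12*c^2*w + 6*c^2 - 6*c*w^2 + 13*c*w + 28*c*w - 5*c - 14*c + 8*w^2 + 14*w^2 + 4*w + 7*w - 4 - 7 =c^2*(6 - 12*w) + c*(-6*w^2 + 41*w - 19) + 22*w^2 + 11*w - 11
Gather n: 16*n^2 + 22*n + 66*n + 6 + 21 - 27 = 16*n^2 + 88*n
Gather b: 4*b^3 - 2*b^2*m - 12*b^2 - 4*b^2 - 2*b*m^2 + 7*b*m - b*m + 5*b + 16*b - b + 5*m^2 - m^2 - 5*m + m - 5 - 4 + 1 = 4*b^3 + b^2*(-2*m - 16) + b*(-2*m^2 + 6*m + 20) + 4*m^2 - 4*m - 8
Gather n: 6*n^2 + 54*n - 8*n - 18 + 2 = 6*n^2 + 46*n - 16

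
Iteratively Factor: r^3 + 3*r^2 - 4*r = (r - 1)*(r^2 + 4*r) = r*(r - 1)*(r + 4)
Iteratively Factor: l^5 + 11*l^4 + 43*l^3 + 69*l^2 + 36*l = (l + 4)*(l^4 + 7*l^3 + 15*l^2 + 9*l) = (l + 1)*(l + 4)*(l^3 + 6*l^2 + 9*l) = (l + 1)*(l + 3)*(l + 4)*(l^2 + 3*l) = (l + 1)*(l + 3)^2*(l + 4)*(l)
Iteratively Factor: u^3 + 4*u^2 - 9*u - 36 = (u + 3)*(u^2 + u - 12) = (u + 3)*(u + 4)*(u - 3)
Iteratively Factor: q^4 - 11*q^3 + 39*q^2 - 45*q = (q - 5)*(q^3 - 6*q^2 + 9*q) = q*(q - 5)*(q^2 - 6*q + 9) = q*(q - 5)*(q - 3)*(q - 3)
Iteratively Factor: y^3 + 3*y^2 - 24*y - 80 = (y - 5)*(y^2 + 8*y + 16) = (y - 5)*(y + 4)*(y + 4)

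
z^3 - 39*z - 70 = (z - 7)*(z + 2)*(z + 5)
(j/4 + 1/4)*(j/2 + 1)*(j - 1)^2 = j^4/8 + j^3/8 - 3*j^2/8 - j/8 + 1/4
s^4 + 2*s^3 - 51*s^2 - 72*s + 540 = (s - 6)*(s - 3)*(s + 5)*(s + 6)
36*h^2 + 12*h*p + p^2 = (6*h + p)^2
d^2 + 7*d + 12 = (d + 3)*(d + 4)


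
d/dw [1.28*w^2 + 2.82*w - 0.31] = 2.56*w + 2.82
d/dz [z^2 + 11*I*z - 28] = 2*z + 11*I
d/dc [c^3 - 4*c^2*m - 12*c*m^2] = 3*c^2 - 8*c*m - 12*m^2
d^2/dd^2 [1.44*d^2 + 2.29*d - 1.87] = 2.88000000000000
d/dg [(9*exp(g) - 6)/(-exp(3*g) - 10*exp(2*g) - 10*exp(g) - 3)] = (18*exp(3*g) + 72*exp(2*g) - 120*exp(g) - 87)*exp(g)/(exp(6*g) + 20*exp(5*g) + 120*exp(4*g) + 206*exp(3*g) + 160*exp(2*g) + 60*exp(g) + 9)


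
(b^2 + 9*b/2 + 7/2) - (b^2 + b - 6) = 7*b/2 + 19/2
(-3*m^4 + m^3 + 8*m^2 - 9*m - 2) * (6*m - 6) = -18*m^5 + 24*m^4 + 42*m^3 - 102*m^2 + 42*m + 12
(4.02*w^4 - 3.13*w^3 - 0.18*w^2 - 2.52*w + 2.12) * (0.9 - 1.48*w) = -5.9496*w^5 + 8.2504*w^4 - 2.5506*w^3 + 3.5676*w^2 - 5.4056*w + 1.908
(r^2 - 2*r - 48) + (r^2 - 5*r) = 2*r^2 - 7*r - 48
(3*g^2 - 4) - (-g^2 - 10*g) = 4*g^2 + 10*g - 4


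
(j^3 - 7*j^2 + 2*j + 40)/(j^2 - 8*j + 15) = (j^2 - 2*j - 8)/(j - 3)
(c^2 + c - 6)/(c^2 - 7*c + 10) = (c + 3)/(c - 5)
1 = 1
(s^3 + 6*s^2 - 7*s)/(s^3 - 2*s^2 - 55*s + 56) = s/(s - 8)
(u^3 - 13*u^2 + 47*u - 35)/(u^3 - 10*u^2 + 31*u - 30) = (u^2 - 8*u + 7)/(u^2 - 5*u + 6)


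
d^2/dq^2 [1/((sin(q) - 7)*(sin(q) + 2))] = (-4*sin(q)^4 + 15*sin(q)^3 - 75*sin(q)^2 + 40*sin(q) + 78)/((sin(q) - 7)^3*(sin(q) + 2)^3)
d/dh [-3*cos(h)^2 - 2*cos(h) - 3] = 2*(3*cos(h) + 1)*sin(h)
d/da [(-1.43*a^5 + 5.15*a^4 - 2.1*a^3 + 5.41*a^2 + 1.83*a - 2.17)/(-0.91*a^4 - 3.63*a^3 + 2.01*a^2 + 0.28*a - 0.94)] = (1.3013*a^8 + 10.3818*a^7 - 29.2284*a^6 + 28.9476*a^5 + 31.4602*a^4 - 15.153*a^3 - 19.8728*a^2 - 1.4474*a - 1.1126)/(0.8281*a^8 + 6.6066*a^7 + 9.5187*a^6 - 15.1022*a^5 + 3.7181*a^4 + 7.95*a^3 - 3.7004*a^2 - 0.5264*a + 0.8836)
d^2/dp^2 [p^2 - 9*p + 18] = 2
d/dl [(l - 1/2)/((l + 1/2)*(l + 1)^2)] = 2*(-4*l^2 + 2*l + 3)/(4*l^5 + 16*l^4 + 25*l^3 + 19*l^2 + 7*l + 1)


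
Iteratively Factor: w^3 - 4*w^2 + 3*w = (w)*(w^2 - 4*w + 3) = w*(w - 1)*(w - 3)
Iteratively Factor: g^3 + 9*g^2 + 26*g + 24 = (g + 4)*(g^2 + 5*g + 6) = (g + 3)*(g + 4)*(g + 2)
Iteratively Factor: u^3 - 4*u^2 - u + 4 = (u - 1)*(u^2 - 3*u - 4) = (u - 4)*(u - 1)*(u + 1)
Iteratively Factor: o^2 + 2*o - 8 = (o + 4)*(o - 2)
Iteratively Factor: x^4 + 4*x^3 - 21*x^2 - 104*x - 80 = (x - 5)*(x^3 + 9*x^2 + 24*x + 16) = (x - 5)*(x + 4)*(x^2 + 5*x + 4) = (x - 5)*(x + 4)^2*(x + 1)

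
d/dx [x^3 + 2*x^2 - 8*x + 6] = 3*x^2 + 4*x - 8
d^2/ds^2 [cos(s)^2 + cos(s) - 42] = -cos(s) - 2*cos(2*s)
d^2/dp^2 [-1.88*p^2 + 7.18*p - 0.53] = -3.76000000000000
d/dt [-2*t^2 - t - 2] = -4*t - 1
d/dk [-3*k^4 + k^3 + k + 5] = -12*k^3 + 3*k^2 + 1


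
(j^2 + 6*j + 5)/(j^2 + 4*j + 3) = (j + 5)/(j + 3)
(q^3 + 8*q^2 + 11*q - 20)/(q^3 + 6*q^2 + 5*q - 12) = (q + 5)/(q + 3)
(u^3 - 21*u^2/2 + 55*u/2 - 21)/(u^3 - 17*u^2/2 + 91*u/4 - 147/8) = 4*(u^2 - 9*u + 14)/(4*u^2 - 28*u + 49)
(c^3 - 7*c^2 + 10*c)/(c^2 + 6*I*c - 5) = c*(c^2 - 7*c + 10)/(c^2 + 6*I*c - 5)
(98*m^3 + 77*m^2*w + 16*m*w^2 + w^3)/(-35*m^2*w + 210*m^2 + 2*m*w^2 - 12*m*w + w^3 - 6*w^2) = (14*m^2 + 9*m*w + w^2)/(-5*m*w + 30*m + w^2 - 6*w)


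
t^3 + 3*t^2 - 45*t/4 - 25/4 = (t - 5/2)*(t + 1/2)*(t + 5)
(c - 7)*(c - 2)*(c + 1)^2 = c^4 - 7*c^3 - 3*c^2 + 19*c + 14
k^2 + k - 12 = (k - 3)*(k + 4)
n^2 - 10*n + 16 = (n - 8)*(n - 2)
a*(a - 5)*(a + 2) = a^3 - 3*a^2 - 10*a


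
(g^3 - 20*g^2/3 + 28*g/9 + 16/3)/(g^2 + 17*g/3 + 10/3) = (g^2 - 22*g/3 + 8)/(g + 5)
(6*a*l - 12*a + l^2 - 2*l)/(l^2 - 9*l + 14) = (6*a + l)/(l - 7)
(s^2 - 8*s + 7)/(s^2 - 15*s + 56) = (s - 1)/(s - 8)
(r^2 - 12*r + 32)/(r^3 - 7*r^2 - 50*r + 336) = (r - 4)/(r^2 + r - 42)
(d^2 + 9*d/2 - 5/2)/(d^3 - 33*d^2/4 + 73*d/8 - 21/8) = 4*(d + 5)/(4*d^2 - 31*d + 21)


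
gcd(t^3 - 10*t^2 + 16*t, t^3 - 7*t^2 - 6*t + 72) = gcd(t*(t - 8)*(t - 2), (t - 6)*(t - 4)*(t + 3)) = 1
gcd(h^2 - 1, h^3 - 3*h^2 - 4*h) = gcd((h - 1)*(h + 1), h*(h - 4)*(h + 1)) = h + 1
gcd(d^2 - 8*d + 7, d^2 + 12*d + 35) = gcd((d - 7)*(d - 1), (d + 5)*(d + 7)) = 1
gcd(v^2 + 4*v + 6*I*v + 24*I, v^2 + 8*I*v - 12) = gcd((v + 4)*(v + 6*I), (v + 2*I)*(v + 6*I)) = v + 6*I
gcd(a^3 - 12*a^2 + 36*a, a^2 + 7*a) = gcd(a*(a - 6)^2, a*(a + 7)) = a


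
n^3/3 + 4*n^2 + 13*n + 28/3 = (n/3 + 1/3)*(n + 4)*(n + 7)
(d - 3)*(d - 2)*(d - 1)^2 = d^4 - 7*d^3 + 17*d^2 - 17*d + 6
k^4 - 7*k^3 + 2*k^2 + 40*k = k*(k - 5)*(k - 4)*(k + 2)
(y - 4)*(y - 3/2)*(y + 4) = y^3 - 3*y^2/2 - 16*y + 24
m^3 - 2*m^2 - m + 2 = (m - 2)*(m - 1)*(m + 1)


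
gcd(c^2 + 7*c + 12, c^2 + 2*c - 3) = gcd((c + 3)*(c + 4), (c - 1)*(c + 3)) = c + 3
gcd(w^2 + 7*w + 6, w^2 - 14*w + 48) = 1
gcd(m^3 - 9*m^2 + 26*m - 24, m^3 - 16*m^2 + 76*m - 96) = m - 2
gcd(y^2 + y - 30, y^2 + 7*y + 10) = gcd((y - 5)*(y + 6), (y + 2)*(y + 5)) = 1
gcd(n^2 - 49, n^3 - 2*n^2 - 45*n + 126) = n + 7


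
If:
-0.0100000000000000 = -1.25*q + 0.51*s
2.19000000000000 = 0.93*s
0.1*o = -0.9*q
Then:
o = -8.72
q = 0.97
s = 2.35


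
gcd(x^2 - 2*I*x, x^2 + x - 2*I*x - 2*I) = x - 2*I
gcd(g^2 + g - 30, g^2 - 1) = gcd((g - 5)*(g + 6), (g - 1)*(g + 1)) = 1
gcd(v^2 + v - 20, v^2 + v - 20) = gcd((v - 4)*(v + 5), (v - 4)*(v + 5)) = v^2 + v - 20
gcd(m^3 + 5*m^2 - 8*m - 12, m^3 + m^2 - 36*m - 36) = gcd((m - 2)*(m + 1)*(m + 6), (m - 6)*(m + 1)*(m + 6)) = m^2 + 7*m + 6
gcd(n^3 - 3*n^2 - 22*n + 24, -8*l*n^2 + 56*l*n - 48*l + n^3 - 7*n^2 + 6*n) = n^2 - 7*n + 6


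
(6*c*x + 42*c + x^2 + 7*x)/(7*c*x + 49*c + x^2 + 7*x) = (6*c + x)/(7*c + x)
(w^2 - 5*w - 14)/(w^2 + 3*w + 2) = (w - 7)/(w + 1)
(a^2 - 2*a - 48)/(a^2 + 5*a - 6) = (a - 8)/(a - 1)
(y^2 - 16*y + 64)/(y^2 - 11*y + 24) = (y - 8)/(y - 3)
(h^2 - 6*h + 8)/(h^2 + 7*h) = (h^2 - 6*h + 8)/(h*(h + 7))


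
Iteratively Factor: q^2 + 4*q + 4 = (q + 2)*(q + 2)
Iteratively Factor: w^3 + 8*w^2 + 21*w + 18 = (w + 3)*(w^2 + 5*w + 6) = (w + 3)^2*(w + 2)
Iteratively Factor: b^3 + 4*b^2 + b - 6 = (b - 1)*(b^2 + 5*b + 6) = (b - 1)*(b + 3)*(b + 2)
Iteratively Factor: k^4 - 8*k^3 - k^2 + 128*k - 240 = (k - 4)*(k^3 - 4*k^2 - 17*k + 60) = (k - 5)*(k - 4)*(k^2 + k - 12) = (k - 5)*(k - 4)*(k - 3)*(k + 4)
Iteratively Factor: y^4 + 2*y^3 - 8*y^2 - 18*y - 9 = (y - 3)*(y^3 + 5*y^2 + 7*y + 3) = (y - 3)*(y + 1)*(y^2 + 4*y + 3) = (y - 3)*(y + 1)^2*(y + 3)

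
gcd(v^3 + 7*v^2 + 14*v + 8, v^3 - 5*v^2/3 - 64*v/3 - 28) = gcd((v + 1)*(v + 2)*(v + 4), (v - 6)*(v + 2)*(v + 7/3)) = v + 2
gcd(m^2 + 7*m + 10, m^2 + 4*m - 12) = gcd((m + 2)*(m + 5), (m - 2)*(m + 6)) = 1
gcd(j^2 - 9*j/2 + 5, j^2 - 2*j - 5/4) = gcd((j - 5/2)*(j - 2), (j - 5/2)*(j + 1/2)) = j - 5/2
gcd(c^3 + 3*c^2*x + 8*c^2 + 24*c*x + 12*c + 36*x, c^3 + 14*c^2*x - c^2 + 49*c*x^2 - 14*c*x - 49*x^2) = 1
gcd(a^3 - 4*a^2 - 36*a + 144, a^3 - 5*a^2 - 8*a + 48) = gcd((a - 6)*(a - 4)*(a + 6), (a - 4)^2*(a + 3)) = a - 4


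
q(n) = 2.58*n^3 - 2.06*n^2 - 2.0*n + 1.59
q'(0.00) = -2.00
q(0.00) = 1.59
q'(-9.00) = 662.02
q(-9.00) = -2028.09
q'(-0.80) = 6.25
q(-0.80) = 0.55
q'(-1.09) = 11.69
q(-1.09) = -2.02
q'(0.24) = -2.54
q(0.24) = 1.03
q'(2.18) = 25.80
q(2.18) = 14.17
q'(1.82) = 16.14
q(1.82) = 6.68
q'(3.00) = 55.30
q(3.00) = 46.71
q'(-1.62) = 24.99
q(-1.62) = -11.55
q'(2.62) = 40.34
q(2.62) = 28.61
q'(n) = 7.74*n^2 - 4.12*n - 2.0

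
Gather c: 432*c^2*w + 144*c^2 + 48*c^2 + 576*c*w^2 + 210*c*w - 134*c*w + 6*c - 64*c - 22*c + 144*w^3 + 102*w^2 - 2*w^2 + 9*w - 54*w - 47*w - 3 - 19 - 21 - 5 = c^2*(432*w + 192) + c*(576*w^2 + 76*w - 80) + 144*w^3 + 100*w^2 - 92*w - 48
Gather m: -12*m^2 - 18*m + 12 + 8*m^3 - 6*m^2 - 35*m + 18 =8*m^3 - 18*m^2 - 53*m + 30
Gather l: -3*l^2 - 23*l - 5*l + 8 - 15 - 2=-3*l^2 - 28*l - 9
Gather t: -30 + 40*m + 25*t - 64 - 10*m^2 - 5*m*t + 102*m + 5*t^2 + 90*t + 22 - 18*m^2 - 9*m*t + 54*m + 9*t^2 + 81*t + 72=-28*m^2 + 196*m + 14*t^2 + t*(196 - 14*m)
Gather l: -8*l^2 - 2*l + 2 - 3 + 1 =-8*l^2 - 2*l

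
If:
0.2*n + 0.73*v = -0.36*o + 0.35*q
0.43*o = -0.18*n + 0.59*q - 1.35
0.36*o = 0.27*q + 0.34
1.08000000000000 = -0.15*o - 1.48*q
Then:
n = -10.90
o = 0.37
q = -0.77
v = 2.44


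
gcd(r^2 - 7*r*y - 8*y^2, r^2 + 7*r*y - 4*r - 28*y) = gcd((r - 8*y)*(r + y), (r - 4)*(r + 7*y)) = 1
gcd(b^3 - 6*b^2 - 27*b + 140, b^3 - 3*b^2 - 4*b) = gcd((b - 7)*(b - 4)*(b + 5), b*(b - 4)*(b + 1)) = b - 4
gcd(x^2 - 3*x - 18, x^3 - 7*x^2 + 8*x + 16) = 1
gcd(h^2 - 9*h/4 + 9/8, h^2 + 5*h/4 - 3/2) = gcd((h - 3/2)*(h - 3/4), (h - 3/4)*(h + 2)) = h - 3/4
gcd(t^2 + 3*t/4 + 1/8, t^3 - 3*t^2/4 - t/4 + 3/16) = t + 1/2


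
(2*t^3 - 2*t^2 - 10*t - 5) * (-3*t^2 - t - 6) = -6*t^5 + 4*t^4 + 20*t^3 + 37*t^2 + 65*t + 30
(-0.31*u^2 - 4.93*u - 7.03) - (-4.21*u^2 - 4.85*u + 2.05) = 3.9*u^2 - 0.0800000000000001*u - 9.08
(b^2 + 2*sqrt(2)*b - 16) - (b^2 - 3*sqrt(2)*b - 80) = 5*sqrt(2)*b + 64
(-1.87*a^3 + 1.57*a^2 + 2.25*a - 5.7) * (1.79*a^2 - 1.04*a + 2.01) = -3.3473*a^5 + 4.7551*a^4 - 1.364*a^3 - 9.3873*a^2 + 10.4505*a - 11.457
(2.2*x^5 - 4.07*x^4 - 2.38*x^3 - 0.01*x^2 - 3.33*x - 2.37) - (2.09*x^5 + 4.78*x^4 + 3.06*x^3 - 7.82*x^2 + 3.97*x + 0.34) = 0.11*x^5 - 8.85*x^4 - 5.44*x^3 + 7.81*x^2 - 7.3*x - 2.71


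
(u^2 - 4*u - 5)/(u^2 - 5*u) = (u + 1)/u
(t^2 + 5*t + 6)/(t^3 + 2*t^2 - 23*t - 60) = (t + 2)/(t^2 - t - 20)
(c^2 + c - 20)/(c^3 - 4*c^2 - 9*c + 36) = (c + 5)/(c^2 - 9)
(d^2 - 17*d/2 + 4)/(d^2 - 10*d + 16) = (d - 1/2)/(d - 2)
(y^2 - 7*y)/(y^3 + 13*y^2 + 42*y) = (y - 7)/(y^2 + 13*y + 42)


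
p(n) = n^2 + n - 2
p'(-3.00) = -5.00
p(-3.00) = 4.00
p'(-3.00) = -5.00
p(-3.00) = 4.00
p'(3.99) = 8.98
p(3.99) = 17.91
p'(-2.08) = -3.16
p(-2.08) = 0.25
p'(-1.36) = -1.72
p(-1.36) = -1.51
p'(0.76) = 2.52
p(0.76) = -0.66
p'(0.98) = 2.96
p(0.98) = -0.06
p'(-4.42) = -7.84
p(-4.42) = 13.12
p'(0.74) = 2.48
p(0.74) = -0.71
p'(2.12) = 5.24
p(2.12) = 4.61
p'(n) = 2*n + 1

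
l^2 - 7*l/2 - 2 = (l - 4)*(l + 1/2)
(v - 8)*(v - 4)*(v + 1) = v^3 - 11*v^2 + 20*v + 32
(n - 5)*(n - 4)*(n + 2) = n^3 - 7*n^2 + 2*n + 40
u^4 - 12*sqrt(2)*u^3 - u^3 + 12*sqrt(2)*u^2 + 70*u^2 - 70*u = u*(u - 1)*(u - 7*sqrt(2))*(u - 5*sqrt(2))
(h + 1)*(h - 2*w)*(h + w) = h^3 - h^2*w + h^2 - 2*h*w^2 - h*w - 2*w^2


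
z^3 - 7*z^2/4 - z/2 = z*(z - 2)*(z + 1/4)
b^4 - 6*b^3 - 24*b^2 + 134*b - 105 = (b - 7)*(b - 3)*(b - 1)*(b + 5)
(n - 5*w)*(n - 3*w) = n^2 - 8*n*w + 15*w^2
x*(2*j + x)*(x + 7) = 2*j*x^2 + 14*j*x + x^3 + 7*x^2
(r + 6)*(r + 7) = r^2 + 13*r + 42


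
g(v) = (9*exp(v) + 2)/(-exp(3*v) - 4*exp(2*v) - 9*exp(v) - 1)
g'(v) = (9*exp(v) + 2)*(3*exp(3*v) + 8*exp(2*v) + 9*exp(v))/(-exp(3*v) - 4*exp(2*v) - 9*exp(v) - 1)^2 + 9*exp(v)/(-exp(3*v) - 4*exp(2*v) - 9*exp(v) - 1) = (18*exp(3*v) + 42*exp(2*v) + 16*exp(v) + 9)*exp(v)/(exp(6*v) + 8*exp(5*v) + 34*exp(4*v) + 74*exp(3*v) + 89*exp(2*v) + 18*exp(v) + 1)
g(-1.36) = -1.20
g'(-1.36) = 0.32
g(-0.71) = -0.99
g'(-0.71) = 0.34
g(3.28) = -0.01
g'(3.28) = 0.02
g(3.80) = -0.00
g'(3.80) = 0.01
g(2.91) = -0.02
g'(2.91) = 0.04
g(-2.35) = -1.51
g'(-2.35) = 0.29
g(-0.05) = -0.75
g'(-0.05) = 0.37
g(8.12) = -0.00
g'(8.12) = 0.00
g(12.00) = 0.00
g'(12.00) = 0.00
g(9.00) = 0.00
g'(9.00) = 0.00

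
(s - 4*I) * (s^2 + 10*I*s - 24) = s^3 + 6*I*s^2 + 16*s + 96*I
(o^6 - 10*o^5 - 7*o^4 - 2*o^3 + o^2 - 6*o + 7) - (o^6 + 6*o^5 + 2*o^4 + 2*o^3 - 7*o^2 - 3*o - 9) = -16*o^5 - 9*o^4 - 4*o^3 + 8*o^2 - 3*o + 16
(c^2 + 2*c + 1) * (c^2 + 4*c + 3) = c^4 + 6*c^3 + 12*c^2 + 10*c + 3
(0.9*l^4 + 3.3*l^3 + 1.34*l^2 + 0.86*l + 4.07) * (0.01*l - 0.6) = 0.009*l^5 - 0.507*l^4 - 1.9666*l^3 - 0.7954*l^2 - 0.4753*l - 2.442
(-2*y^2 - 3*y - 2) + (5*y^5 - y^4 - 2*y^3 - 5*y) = 5*y^5 - y^4 - 2*y^3 - 2*y^2 - 8*y - 2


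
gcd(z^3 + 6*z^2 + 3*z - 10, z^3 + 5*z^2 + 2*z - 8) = z^2 + z - 2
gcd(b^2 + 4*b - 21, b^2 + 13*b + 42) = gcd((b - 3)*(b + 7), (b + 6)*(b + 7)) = b + 7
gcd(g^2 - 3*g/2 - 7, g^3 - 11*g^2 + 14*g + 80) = g + 2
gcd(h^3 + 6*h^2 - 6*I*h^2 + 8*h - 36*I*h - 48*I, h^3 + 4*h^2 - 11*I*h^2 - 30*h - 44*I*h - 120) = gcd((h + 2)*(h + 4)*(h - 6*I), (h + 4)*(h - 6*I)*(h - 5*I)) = h^2 + h*(4 - 6*I) - 24*I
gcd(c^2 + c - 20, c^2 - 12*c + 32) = c - 4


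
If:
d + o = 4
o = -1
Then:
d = 5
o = -1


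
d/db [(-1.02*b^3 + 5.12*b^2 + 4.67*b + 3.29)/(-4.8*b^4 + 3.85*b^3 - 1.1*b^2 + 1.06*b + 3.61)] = (-4.896*b^6 + 49.152*b^5 + 48.658*b^4 + 25.0466*b^3 - 38.4819*b^2 + 44.2044*b + 13.3713)/(23.04*b^8 - 36.96*b^7 + 25.3825*b^6 - 18.646*b^5 - 25.284*b^4 + 25.465*b^3 - 6.8184*b^2 + 7.6532*b + 13.0321)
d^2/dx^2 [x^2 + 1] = 2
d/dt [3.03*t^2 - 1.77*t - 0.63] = 6.06*t - 1.77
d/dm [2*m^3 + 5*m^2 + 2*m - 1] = 6*m^2 + 10*m + 2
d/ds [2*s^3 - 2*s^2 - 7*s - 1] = 6*s^2 - 4*s - 7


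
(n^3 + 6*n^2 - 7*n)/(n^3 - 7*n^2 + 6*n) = (n + 7)/(n - 6)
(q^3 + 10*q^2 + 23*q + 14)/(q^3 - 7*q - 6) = (q + 7)/(q - 3)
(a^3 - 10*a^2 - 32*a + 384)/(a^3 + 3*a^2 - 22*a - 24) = (a^2 - 16*a + 64)/(a^2 - 3*a - 4)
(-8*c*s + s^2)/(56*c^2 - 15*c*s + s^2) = s/(-7*c + s)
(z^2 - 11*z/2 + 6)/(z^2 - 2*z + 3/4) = 2*(z - 4)/(2*z - 1)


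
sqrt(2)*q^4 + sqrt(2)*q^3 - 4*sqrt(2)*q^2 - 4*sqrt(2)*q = q*(q - 2)*(q + 2)*(sqrt(2)*q + sqrt(2))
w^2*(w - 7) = w^3 - 7*w^2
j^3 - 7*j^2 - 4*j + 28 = (j - 7)*(j - 2)*(j + 2)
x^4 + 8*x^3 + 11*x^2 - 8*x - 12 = (x - 1)*(x + 1)*(x + 2)*(x + 6)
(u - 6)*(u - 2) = u^2 - 8*u + 12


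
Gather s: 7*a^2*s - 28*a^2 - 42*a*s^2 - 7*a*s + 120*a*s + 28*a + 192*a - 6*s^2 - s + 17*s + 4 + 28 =-28*a^2 + 220*a + s^2*(-42*a - 6) + s*(7*a^2 + 113*a + 16) + 32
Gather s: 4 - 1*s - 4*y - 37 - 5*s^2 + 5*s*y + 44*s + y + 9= -5*s^2 + s*(5*y + 43) - 3*y - 24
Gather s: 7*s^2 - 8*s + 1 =7*s^2 - 8*s + 1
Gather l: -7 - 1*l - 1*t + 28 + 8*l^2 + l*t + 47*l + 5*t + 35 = 8*l^2 + l*(t + 46) + 4*t + 56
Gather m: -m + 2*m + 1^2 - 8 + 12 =m + 5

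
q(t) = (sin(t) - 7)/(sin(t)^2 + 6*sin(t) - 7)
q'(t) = (-2*sin(t)*cos(t) - 6*cos(t))*(sin(t) - 7)/(sin(t)^2 + 6*sin(t) - 7)^2 + cos(t)/(sin(t)^2 + 6*sin(t) - 7) = (14*sin(t) + cos(t)^2 + 34)*cos(t)/(sin(t)^2 + 6*sin(t) - 7)^2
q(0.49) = 1.65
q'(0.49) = 2.33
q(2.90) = 1.23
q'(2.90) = -1.23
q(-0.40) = 0.80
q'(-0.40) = 0.32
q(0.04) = 1.03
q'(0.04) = 0.78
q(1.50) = 299.62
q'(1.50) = 8454.52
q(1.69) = 105.91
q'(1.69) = -1771.13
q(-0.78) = 0.72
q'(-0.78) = 0.15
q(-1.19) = 0.68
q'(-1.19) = 0.06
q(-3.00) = 0.91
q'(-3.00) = -0.53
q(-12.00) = 1.85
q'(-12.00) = 2.92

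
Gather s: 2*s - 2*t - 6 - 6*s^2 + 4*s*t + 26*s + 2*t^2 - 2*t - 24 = -6*s^2 + s*(4*t + 28) + 2*t^2 - 4*t - 30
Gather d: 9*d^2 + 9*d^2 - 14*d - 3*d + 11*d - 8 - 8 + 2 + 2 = 18*d^2 - 6*d - 12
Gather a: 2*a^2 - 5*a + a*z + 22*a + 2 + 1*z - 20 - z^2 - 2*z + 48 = 2*a^2 + a*(z + 17) - z^2 - z + 30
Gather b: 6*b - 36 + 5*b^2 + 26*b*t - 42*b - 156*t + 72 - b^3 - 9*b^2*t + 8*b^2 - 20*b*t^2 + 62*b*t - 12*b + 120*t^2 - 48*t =-b^3 + b^2*(13 - 9*t) + b*(-20*t^2 + 88*t - 48) + 120*t^2 - 204*t + 36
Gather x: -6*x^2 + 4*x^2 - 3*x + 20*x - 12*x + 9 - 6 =-2*x^2 + 5*x + 3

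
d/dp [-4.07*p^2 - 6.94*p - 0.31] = -8.14*p - 6.94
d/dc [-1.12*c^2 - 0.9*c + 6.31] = -2.24*c - 0.9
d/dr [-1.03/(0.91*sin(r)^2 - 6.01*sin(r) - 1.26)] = (1.8746*sin(r) - 6.1903)*cos(r)/(-0.91*sin(r)^2 + 6.01*sin(r) + 1.26)^2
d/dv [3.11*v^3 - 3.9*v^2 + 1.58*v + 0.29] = 9.33*v^2 - 7.8*v + 1.58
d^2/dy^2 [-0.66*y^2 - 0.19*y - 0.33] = -1.32000000000000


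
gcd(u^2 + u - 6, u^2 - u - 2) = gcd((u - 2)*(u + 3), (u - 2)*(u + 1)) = u - 2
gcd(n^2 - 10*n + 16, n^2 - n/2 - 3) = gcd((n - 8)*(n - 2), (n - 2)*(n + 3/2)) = n - 2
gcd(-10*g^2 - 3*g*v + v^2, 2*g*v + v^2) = 2*g + v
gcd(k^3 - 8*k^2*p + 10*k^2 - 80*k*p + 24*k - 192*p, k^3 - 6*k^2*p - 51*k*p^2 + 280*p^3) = -k + 8*p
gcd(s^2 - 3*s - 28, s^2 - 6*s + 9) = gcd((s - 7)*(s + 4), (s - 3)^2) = 1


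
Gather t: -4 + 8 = 4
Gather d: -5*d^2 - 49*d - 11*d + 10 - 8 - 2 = -5*d^2 - 60*d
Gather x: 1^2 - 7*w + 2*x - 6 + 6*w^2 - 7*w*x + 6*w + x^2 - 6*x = 6*w^2 - w + x^2 + x*(-7*w - 4) - 5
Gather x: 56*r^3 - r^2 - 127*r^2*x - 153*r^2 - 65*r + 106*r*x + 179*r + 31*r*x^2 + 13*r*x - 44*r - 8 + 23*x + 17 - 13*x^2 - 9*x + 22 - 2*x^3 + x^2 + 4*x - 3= 56*r^3 - 154*r^2 + 70*r - 2*x^3 + x^2*(31*r - 12) + x*(-127*r^2 + 119*r + 18) + 28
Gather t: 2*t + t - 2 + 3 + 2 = 3*t + 3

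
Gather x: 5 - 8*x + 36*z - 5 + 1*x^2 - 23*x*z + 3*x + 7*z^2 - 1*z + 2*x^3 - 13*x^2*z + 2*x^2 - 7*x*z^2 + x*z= 2*x^3 + x^2*(3 - 13*z) + x*(-7*z^2 - 22*z - 5) + 7*z^2 + 35*z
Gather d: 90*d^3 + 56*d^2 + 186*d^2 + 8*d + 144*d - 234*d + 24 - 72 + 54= 90*d^3 + 242*d^2 - 82*d + 6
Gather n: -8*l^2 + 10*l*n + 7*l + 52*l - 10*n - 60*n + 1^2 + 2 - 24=-8*l^2 + 59*l + n*(10*l - 70) - 21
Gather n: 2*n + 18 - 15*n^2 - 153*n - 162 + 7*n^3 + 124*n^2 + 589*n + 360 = 7*n^3 + 109*n^2 + 438*n + 216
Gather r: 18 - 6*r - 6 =12 - 6*r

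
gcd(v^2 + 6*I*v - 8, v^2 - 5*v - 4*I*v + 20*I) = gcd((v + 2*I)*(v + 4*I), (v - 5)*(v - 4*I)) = 1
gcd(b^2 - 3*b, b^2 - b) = b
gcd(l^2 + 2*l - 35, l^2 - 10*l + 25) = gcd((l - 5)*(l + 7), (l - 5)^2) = l - 5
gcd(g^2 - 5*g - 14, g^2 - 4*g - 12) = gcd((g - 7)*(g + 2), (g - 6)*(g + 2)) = g + 2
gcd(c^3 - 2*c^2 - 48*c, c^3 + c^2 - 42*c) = c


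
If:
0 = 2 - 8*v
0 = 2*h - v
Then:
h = 1/8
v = 1/4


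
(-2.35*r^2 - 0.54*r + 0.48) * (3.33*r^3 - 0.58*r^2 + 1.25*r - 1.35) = -7.8255*r^5 - 0.4352*r^4 - 1.0259*r^3 + 2.2191*r^2 + 1.329*r - 0.648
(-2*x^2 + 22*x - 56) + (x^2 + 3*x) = -x^2 + 25*x - 56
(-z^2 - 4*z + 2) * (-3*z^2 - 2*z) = 3*z^4 + 14*z^3 + 2*z^2 - 4*z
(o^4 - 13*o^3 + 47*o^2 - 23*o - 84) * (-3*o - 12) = -3*o^5 + 27*o^4 + 15*o^3 - 495*o^2 + 528*o + 1008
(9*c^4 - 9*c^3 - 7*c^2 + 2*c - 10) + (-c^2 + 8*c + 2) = 9*c^4 - 9*c^3 - 8*c^2 + 10*c - 8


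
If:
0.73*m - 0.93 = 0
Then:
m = 1.27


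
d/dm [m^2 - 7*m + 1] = 2*m - 7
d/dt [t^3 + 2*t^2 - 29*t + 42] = 3*t^2 + 4*t - 29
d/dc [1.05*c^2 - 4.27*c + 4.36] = 2.1*c - 4.27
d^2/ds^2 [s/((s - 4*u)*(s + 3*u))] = 2*(s^3 + 36*s*u^2 - 12*u^3)/(s^6 - 3*s^5*u - 33*s^4*u^2 + 71*s^3*u^3 + 396*s^2*u^4 - 432*s*u^5 - 1728*u^6)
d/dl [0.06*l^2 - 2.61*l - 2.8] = 0.12*l - 2.61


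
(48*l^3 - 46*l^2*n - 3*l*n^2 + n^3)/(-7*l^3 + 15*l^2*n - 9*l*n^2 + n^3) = (-48*l^2 - 2*l*n + n^2)/(7*l^2 - 8*l*n + n^2)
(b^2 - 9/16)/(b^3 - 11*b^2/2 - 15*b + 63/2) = (16*b^2 - 9)/(8*(2*b^3 - 11*b^2 - 30*b + 63))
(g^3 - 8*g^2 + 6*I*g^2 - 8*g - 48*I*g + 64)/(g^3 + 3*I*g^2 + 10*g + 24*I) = (g - 8)/(g - 3*I)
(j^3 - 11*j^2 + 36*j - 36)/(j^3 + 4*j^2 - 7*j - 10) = (j^2 - 9*j + 18)/(j^2 + 6*j + 5)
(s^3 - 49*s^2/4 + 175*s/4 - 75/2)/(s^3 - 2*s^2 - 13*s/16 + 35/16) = 4*(s^2 - 11*s + 30)/(4*s^2 - 3*s - 7)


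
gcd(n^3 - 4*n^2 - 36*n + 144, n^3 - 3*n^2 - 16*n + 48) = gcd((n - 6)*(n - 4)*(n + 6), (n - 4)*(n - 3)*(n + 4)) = n - 4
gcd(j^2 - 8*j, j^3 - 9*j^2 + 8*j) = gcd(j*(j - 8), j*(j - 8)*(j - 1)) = j^2 - 8*j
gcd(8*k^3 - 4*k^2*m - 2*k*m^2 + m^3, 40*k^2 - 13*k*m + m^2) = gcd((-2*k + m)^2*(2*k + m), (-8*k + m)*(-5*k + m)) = 1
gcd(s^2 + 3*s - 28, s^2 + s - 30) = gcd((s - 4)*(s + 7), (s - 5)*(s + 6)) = 1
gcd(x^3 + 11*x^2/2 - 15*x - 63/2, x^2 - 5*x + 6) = x - 3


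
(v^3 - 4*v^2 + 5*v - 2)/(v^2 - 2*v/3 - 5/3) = 3*(-v^3 + 4*v^2 - 5*v + 2)/(-3*v^2 + 2*v + 5)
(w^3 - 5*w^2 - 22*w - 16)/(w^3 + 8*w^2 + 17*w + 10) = (w - 8)/(w + 5)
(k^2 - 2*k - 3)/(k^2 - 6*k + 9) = (k + 1)/(k - 3)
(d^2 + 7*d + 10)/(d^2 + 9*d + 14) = (d + 5)/(d + 7)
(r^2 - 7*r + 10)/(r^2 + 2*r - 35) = (r - 2)/(r + 7)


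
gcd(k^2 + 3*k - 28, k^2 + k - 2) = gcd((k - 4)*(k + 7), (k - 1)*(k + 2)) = 1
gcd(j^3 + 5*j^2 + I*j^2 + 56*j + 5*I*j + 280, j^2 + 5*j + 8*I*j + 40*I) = j^2 + j*(5 + 8*I) + 40*I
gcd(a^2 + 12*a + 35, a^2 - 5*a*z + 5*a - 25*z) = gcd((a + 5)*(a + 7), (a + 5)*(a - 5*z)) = a + 5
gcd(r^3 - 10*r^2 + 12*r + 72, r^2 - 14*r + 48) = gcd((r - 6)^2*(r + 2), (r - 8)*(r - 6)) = r - 6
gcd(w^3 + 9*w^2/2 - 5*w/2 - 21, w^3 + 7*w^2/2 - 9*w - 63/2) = w^2 + 13*w/2 + 21/2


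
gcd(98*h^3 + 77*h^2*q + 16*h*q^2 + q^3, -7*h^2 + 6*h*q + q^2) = 7*h + q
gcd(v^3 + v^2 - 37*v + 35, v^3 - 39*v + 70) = v^2 + 2*v - 35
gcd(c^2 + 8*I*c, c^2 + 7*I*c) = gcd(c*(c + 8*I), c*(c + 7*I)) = c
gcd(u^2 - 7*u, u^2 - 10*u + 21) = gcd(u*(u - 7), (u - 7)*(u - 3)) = u - 7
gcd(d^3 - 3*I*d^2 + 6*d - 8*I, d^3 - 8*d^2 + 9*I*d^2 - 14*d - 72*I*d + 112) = d + 2*I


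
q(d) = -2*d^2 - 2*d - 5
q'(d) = -4*d - 2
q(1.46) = -12.18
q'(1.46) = -7.84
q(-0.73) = -4.61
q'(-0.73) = 0.92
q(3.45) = -35.70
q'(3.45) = -15.80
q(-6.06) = -66.33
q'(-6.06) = 22.24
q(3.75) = -40.62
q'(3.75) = -17.00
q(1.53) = -12.74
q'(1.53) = -8.12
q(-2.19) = -10.21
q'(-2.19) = 6.76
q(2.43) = -21.67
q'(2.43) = -11.72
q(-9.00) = -149.00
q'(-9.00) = 34.00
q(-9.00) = -149.00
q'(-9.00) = 34.00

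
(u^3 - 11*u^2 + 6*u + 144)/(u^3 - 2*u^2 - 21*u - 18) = (u - 8)/(u + 1)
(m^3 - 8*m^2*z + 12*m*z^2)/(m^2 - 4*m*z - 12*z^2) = m*(m - 2*z)/(m + 2*z)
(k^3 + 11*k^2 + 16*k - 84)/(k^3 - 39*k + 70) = (k + 6)/(k - 5)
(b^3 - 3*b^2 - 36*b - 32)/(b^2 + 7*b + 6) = (b^2 - 4*b - 32)/(b + 6)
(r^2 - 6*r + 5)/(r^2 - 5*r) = (r - 1)/r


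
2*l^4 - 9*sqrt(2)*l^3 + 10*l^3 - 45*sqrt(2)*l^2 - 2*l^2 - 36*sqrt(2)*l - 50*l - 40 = (l + 4)*(l - 5*sqrt(2))*(sqrt(2)*l + 1)*(sqrt(2)*l + sqrt(2))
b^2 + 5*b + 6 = (b + 2)*(b + 3)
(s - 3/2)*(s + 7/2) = s^2 + 2*s - 21/4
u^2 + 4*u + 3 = (u + 1)*(u + 3)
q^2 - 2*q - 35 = (q - 7)*(q + 5)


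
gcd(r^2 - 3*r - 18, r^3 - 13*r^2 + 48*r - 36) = r - 6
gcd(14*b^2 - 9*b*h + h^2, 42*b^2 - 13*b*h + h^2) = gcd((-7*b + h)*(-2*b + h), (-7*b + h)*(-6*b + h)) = 7*b - h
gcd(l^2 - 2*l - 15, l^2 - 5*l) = l - 5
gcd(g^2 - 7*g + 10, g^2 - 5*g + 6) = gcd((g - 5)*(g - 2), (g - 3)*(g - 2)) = g - 2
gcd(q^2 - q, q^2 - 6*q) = q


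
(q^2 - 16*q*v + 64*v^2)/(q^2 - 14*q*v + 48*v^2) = (q - 8*v)/(q - 6*v)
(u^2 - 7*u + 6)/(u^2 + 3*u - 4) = (u - 6)/(u + 4)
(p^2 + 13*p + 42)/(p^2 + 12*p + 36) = (p + 7)/(p + 6)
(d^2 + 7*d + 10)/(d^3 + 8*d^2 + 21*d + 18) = (d + 5)/(d^2 + 6*d + 9)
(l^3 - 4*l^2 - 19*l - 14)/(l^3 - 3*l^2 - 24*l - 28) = (l + 1)/(l + 2)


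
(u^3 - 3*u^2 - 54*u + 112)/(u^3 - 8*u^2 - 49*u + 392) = (u - 2)/(u - 7)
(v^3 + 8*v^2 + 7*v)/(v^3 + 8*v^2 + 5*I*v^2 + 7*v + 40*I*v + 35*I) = v/(v + 5*I)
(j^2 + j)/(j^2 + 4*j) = (j + 1)/(j + 4)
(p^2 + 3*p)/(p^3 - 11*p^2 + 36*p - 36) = p*(p + 3)/(p^3 - 11*p^2 + 36*p - 36)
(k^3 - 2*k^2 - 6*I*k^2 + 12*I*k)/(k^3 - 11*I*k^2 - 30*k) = (k - 2)/(k - 5*I)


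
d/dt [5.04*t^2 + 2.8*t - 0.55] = 10.08*t + 2.8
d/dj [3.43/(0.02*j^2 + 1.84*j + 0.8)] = (-0.1372*j - 6.3112)/(0.02*j^2 + 1.84*j + 0.8)^2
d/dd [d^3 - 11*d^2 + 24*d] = 3*d^2 - 22*d + 24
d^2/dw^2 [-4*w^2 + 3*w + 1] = -8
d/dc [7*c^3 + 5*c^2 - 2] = c*(21*c + 10)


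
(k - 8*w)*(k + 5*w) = k^2 - 3*k*w - 40*w^2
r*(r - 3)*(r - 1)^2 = r^4 - 5*r^3 + 7*r^2 - 3*r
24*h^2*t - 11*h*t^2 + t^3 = t*(-8*h + t)*(-3*h + t)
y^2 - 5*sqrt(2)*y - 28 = (y - 7*sqrt(2))*(y + 2*sqrt(2))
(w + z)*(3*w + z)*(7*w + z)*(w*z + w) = 21*w^4*z + 21*w^4 + 31*w^3*z^2 + 31*w^3*z + 11*w^2*z^3 + 11*w^2*z^2 + w*z^4 + w*z^3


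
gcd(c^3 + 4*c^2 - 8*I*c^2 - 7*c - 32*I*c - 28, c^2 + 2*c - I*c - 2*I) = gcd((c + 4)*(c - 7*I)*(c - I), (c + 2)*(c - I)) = c - I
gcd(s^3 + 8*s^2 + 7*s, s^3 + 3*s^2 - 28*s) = s^2 + 7*s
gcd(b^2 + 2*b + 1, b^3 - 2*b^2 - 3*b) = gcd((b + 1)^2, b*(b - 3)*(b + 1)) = b + 1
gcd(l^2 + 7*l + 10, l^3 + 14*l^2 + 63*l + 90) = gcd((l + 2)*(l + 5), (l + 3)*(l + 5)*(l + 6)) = l + 5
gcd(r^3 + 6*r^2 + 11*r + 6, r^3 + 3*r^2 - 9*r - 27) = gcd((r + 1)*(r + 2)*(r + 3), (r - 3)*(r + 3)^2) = r + 3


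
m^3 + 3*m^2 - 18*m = m*(m - 3)*(m + 6)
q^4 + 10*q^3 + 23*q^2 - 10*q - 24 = (q - 1)*(q + 1)*(q + 4)*(q + 6)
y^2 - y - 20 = (y - 5)*(y + 4)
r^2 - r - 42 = (r - 7)*(r + 6)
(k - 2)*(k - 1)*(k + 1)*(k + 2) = k^4 - 5*k^2 + 4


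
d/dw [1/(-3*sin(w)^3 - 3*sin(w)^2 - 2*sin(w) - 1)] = (9*sin(w)^2 + 6*sin(w) + 2)*cos(w)/(3*sin(w)^3 + 3*sin(w)^2 + 2*sin(w) + 1)^2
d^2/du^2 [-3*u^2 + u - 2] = -6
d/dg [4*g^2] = 8*g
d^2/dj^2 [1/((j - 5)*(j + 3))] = 2*((j - 5)^2 + (j - 5)*(j + 3) + (j + 3)^2)/((j - 5)^3*(j + 3)^3)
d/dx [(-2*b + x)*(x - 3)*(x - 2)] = -4*b*x + 10*b + 3*x^2 - 10*x + 6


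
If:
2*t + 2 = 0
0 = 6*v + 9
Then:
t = -1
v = -3/2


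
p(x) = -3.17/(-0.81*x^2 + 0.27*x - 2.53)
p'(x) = -3.17*(1.62*x - 0.27)/(-0.81*x^2 + 0.27*x - 2.53)^2 = (0.8559 - 5.1354*x)/(0.81*x^2 - 0.27*x + 2.53)^2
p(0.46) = 1.23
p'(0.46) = -0.23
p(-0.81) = 0.97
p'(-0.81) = 0.47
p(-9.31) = 0.04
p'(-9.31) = 0.01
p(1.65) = 0.74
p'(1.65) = -0.41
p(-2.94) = 0.31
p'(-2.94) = 0.15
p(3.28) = 0.31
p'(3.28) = -0.15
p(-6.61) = 0.08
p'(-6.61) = 0.02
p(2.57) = 0.44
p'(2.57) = -0.24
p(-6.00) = 0.10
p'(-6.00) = 0.03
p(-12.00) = 0.03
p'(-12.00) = 0.00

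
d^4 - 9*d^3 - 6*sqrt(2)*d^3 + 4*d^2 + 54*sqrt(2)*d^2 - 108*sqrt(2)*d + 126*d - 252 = (d - 6)*(d - 3)*(d - 7*sqrt(2))*(d + sqrt(2))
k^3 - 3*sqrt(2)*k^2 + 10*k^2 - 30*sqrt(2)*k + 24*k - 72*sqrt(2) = (k + 4)*(k + 6)*(k - 3*sqrt(2))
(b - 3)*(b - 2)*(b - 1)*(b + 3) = b^4 - 3*b^3 - 7*b^2 + 27*b - 18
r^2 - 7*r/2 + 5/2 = (r - 5/2)*(r - 1)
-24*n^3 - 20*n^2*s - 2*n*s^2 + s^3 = (-6*n + s)*(2*n + s)^2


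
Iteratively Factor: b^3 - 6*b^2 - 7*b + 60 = (b - 4)*(b^2 - 2*b - 15) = (b - 4)*(b + 3)*(b - 5)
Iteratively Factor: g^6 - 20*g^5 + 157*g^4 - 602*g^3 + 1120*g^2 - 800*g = (g - 4)*(g^5 - 16*g^4 + 93*g^3 - 230*g^2 + 200*g) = (g - 4)*(g - 2)*(g^4 - 14*g^3 + 65*g^2 - 100*g) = g*(g - 4)*(g - 2)*(g^3 - 14*g^2 + 65*g - 100) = g*(g - 4)^2*(g - 2)*(g^2 - 10*g + 25) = g*(g - 5)*(g - 4)^2*(g - 2)*(g - 5)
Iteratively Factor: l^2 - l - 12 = (l + 3)*(l - 4)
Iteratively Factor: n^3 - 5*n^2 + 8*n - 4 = (n - 2)*(n^2 - 3*n + 2) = (n - 2)^2*(n - 1)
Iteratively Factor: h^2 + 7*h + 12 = (h + 4)*(h + 3)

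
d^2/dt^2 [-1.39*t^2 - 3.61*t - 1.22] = -2.78000000000000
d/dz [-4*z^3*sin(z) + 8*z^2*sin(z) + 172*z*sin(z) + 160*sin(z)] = -4*z^3*cos(z) - 12*z^2*sin(z) + 8*z^2*cos(z) + 16*z*sin(z) + 172*z*cos(z) + 172*sin(z) + 160*cos(z)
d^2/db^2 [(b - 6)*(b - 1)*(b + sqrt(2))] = 6*b - 14 + 2*sqrt(2)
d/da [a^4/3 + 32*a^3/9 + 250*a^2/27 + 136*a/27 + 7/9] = 4*a^3/3 + 32*a^2/3 + 500*a/27 + 136/27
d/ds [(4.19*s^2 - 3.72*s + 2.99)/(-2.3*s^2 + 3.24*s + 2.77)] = (5.0196*s^2 + 36.9666*s - 19.992)/(5.29*s^4 - 14.904*s^3 - 2.2444*s^2 + 17.9496*s + 7.6729)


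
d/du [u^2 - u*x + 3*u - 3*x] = 2*u - x + 3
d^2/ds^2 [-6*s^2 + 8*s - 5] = -12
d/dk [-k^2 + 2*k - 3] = 2 - 2*k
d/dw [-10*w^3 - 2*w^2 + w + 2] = -30*w^2 - 4*w + 1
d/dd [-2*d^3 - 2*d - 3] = -6*d^2 - 2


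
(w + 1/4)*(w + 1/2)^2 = w^3 + 5*w^2/4 + w/2 + 1/16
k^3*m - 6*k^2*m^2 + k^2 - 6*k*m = k*(k - 6*m)*(k*m + 1)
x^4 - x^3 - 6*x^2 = x^2*(x - 3)*(x + 2)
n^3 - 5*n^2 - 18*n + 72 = (n - 6)*(n - 3)*(n + 4)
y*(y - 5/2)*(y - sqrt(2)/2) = y^3 - 5*y^2/2 - sqrt(2)*y^2/2 + 5*sqrt(2)*y/4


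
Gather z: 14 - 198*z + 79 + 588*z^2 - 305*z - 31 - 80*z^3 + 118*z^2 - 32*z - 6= -80*z^3 + 706*z^2 - 535*z + 56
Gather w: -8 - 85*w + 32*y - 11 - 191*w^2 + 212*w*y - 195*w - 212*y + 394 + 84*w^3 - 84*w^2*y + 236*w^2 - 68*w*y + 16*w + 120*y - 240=84*w^3 + w^2*(45 - 84*y) + w*(144*y - 264) - 60*y + 135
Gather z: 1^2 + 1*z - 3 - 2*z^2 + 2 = -2*z^2 + z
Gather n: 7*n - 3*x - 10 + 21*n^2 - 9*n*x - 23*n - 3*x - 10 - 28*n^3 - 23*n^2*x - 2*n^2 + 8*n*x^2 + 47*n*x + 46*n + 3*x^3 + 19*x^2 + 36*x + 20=-28*n^3 + n^2*(19 - 23*x) + n*(8*x^2 + 38*x + 30) + 3*x^3 + 19*x^2 + 30*x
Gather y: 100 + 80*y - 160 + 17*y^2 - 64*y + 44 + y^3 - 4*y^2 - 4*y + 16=y^3 + 13*y^2 + 12*y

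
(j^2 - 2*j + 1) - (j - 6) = j^2 - 3*j + 7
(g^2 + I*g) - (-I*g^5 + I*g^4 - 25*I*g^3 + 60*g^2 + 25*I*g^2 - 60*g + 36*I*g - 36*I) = I*g^5 - I*g^4 + 25*I*g^3 - 59*g^2 - 25*I*g^2 + 60*g - 35*I*g + 36*I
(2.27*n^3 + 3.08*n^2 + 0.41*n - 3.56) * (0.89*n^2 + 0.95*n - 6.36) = 2.0203*n^5 + 4.8977*n^4 - 11.1463*n^3 - 22.3677*n^2 - 5.9896*n + 22.6416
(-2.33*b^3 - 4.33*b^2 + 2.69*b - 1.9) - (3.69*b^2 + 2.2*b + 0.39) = -2.33*b^3 - 8.02*b^2 + 0.49*b - 2.29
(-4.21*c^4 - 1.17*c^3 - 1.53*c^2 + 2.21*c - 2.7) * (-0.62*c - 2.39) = 2.6102*c^5 + 10.7873*c^4 + 3.7449*c^3 + 2.2865*c^2 - 3.6079*c + 6.453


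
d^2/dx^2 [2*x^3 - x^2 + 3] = 12*x - 2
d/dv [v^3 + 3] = 3*v^2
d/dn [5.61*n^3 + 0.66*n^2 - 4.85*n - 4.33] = 16.83*n^2 + 1.32*n - 4.85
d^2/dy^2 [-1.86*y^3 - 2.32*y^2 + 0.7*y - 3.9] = -11.16*y - 4.64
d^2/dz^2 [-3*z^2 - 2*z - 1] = -6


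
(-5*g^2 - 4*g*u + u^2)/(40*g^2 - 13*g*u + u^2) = (g + u)/(-8*g + u)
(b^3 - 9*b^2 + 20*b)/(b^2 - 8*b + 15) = b*(b - 4)/(b - 3)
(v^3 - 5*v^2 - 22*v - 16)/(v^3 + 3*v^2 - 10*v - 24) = (v^2 - 7*v - 8)/(v^2 + v - 12)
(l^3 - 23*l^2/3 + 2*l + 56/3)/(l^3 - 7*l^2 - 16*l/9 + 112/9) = 3*(l - 2)/(3*l - 4)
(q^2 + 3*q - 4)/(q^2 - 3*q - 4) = (-q^2 - 3*q + 4)/(-q^2 + 3*q + 4)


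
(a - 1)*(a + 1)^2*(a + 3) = a^4 + 4*a^3 + 2*a^2 - 4*a - 3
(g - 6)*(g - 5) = g^2 - 11*g + 30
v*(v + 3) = v^2 + 3*v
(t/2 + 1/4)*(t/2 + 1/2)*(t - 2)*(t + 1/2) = t^4/4 - 11*t^2/16 - 9*t/16 - 1/8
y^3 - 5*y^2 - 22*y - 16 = (y - 8)*(y + 1)*(y + 2)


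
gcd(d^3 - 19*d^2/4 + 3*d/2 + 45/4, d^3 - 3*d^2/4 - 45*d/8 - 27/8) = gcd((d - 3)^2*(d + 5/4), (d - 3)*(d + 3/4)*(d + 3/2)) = d - 3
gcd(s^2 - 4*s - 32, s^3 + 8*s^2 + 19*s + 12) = s + 4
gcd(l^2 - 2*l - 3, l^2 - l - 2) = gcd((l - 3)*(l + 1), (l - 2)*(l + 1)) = l + 1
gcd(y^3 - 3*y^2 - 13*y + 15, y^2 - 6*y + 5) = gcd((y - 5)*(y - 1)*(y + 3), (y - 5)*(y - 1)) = y^2 - 6*y + 5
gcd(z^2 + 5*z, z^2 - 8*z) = z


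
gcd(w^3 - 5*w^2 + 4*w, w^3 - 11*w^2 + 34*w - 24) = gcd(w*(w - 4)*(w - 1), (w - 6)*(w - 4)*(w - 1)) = w^2 - 5*w + 4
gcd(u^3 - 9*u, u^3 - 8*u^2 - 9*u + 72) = u^2 - 9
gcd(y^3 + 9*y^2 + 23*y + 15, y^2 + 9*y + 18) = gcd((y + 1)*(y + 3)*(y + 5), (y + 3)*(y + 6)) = y + 3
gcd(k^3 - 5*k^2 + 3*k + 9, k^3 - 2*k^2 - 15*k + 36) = k^2 - 6*k + 9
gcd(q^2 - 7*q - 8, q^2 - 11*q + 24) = q - 8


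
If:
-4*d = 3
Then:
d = -3/4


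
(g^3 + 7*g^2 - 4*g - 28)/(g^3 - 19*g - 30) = (g^2 + 5*g - 14)/(g^2 - 2*g - 15)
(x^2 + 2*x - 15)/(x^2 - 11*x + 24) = (x + 5)/(x - 8)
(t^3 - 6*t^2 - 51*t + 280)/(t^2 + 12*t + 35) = (t^2 - 13*t + 40)/(t + 5)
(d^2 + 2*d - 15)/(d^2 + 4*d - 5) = (d - 3)/(d - 1)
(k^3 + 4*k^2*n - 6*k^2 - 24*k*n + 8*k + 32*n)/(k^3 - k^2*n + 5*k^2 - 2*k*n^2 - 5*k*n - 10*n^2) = (-k^3 - 4*k^2*n + 6*k^2 + 24*k*n - 8*k - 32*n)/(-k^3 + k^2*n - 5*k^2 + 2*k*n^2 + 5*k*n + 10*n^2)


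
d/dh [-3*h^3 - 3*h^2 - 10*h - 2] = -9*h^2 - 6*h - 10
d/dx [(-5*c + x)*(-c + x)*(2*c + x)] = -7*c^2 - 8*c*x + 3*x^2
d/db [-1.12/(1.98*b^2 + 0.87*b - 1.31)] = (4.4352*b + 0.9744)/(1.98*b^2 + 0.87*b - 1.31)^2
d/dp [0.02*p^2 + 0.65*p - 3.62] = 0.04*p + 0.65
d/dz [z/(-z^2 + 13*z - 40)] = (z^2 - 40)/(z^4 - 26*z^3 + 249*z^2 - 1040*z + 1600)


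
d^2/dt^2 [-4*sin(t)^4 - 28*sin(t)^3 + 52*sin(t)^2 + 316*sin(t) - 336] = 64*sin(t)^4 + 252*sin(t)^3 - 256*sin(t)^2 - 484*sin(t) + 104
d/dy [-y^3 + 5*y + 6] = 5 - 3*y^2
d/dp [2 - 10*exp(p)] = -10*exp(p)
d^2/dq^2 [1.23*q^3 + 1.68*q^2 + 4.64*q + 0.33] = 7.38*q + 3.36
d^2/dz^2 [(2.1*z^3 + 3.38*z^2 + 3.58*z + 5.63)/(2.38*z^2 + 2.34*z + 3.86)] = (-1.4210854715202e-14*z^5 - 12.677728*z^3 + 118.843368*z^2 + 178.530072*z - 5.73880000000001)/(13.481272*z^6 + 39.764088*z^5 + 104.689536*z^4 + 141.795576*z^3 + 169.790592*z^2 + 104.595192*z + 57.512456)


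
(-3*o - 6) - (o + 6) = -4*o - 12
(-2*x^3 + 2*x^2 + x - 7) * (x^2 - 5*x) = -2*x^5 + 12*x^4 - 9*x^3 - 12*x^2 + 35*x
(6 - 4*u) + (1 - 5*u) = 7 - 9*u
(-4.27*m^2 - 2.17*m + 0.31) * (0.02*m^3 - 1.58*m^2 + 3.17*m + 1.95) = -0.0854*m^5 + 6.7032*m^4 - 10.1011*m^3 - 15.6952*m^2 - 3.2488*m + 0.6045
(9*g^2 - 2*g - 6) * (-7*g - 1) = -63*g^3 + 5*g^2 + 44*g + 6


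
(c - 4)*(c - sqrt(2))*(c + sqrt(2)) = c^3 - 4*c^2 - 2*c + 8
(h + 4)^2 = h^2 + 8*h + 16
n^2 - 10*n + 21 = (n - 7)*(n - 3)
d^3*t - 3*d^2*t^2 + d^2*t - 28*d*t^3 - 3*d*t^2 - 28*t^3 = (d - 7*t)*(d + 4*t)*(d*t + t)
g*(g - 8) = g^2 - 8*g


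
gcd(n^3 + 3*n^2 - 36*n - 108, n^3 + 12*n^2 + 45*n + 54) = n^2 + 9*n + 18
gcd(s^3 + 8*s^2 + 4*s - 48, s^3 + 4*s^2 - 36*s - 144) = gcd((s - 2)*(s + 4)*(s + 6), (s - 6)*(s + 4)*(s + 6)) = s^2 + 10*s + 24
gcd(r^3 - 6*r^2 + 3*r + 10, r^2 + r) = r + 1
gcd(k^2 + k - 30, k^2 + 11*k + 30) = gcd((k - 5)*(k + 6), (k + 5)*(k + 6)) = k + 6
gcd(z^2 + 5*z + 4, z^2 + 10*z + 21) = 1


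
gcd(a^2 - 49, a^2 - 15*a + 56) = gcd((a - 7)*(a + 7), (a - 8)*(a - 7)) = a - 7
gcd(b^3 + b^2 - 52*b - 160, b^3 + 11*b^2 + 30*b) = b + 5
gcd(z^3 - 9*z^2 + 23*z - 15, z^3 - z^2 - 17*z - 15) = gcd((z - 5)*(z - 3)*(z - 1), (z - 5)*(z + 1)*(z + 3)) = z - 5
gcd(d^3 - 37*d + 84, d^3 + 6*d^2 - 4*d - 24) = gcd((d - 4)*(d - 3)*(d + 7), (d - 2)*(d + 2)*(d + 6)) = 1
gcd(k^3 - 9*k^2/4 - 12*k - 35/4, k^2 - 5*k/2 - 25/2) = k - 5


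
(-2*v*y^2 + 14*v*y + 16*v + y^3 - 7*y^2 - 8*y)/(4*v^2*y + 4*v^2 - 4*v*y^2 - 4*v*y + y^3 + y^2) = (y - 8)/(-2*v + y)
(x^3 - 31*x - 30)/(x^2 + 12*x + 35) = (x^2 - 5*x - 6)/(x + 7)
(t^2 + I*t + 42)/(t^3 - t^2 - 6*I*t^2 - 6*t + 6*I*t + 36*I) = (t + 7*I)/(t^2 - t - 6)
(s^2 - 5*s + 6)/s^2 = 1 - 5/s + 6/s^2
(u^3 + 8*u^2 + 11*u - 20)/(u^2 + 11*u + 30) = (u^2 + 3*u - 4)/(u + 6)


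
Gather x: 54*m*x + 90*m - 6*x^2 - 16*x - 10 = 90*m - 6*x^2 + x*(54*m - 16) - 10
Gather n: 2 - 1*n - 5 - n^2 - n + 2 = -n^2 - 2*n - 1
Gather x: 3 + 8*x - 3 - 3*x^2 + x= -3*x^2 + 9*x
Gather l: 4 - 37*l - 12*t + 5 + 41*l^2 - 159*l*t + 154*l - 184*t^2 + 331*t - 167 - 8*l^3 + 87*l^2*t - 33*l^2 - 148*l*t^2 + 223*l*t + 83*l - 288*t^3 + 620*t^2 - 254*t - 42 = -8*l^3 + l^2*(87*t + 8) + l*(-148*t^2 + 64*t + 200) - 288*t^3 + 436*t^2 + 65*t - 200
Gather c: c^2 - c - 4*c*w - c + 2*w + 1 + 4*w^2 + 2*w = c^2 + c*(-4*w - 2) + 4*w^2 + 4*w + 1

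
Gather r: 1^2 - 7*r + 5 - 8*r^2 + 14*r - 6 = -8*r^2 + 7*r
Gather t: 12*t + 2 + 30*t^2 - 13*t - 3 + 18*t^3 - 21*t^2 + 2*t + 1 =18*t^3 + 9*t^2 + t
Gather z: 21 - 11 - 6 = 4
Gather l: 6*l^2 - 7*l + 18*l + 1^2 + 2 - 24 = 6*l^2 + 11*l - 21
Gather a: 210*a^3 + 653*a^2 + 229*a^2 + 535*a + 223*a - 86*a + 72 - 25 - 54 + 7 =210*a^3 + 882*a^2 + 672*a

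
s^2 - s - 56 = (s - 8)*(s + 7)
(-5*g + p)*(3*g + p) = -15*g^2 - 2*g*p + p^2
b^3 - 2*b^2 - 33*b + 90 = (b - 5)*(b - 3)*(b + 6)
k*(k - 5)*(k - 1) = k^3 - 6*k^2 + 5*k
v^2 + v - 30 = (v - 5)*(v + 6)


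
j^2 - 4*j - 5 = (j - 5)*(j + 1)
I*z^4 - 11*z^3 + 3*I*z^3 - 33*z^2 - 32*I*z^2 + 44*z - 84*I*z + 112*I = (z + 4)*(z + 4*I)*(z + 7*I)*(I*z - I)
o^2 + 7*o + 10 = (o + 2)*(o + 5)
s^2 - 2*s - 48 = (s - 8)*(s + 6)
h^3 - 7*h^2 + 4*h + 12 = (h - 6)*(h - 2)*(h + 1)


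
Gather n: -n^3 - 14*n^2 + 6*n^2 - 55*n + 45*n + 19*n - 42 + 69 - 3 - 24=-n^3 - 8*n^2 + 9*n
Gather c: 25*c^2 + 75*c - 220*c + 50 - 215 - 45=25*c^2 - 145*c - 210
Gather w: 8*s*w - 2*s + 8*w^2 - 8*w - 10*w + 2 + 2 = -2*s + 8*w^2 + w*(8*s - 18) + 4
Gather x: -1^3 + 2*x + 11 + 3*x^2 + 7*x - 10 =3*x^2 + 9*x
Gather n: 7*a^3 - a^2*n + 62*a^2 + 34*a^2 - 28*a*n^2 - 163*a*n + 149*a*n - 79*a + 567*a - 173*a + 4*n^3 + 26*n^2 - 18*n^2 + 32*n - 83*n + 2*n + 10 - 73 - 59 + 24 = 7*a^3 + 96*a^2 + 315*a + 4*n^3 + n^2*(8 - 28*a) + n*(-a^2 - 14*a - 49) - 98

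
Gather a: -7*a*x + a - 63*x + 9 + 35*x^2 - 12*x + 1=a*(1 - 7*x) + 35*x^2 - 75*x + 10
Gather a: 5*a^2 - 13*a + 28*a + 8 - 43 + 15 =5*a^2 + 15*a - 20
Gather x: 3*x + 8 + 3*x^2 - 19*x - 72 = 3*x^2 - 16*x - 64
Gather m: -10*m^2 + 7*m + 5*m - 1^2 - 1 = -10*m^2 + 12*m - 2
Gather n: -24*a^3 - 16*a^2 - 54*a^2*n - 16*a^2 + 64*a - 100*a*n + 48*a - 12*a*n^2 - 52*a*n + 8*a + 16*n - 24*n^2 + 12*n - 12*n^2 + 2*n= -24*a^3 - 32*a^2 + 120*a + n^2*(-12*a - 36) + n*(-54*a^2 - 152*a + 30)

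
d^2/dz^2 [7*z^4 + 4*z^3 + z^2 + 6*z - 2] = 84*z^2 + 24*z + 2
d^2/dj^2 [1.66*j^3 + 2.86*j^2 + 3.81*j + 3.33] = 9.96*j + 5.72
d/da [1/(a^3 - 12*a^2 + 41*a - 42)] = (-3*a^2 + 24*a - 41)/(a^3 - 12*a^2 + 41*a - 42)^2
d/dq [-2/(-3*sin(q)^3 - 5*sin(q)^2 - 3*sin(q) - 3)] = 2*(-10*sin(q) + 9*cos(q)^2 - 12)*cos(q)/(3*sin(q)^3 + 5*sin(q)^2 + 3*sin(q) + 3)^2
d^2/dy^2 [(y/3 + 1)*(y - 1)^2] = 2*y + 2/3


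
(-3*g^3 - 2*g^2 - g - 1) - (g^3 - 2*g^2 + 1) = -4*g^3 - g - 2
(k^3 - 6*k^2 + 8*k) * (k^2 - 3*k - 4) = k^5 - 9*k^4 + 22*k^3 - 32*k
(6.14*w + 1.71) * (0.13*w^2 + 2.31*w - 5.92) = 0.7982*w^3 + 14.4057*w^2 - 32.3987*w - 10.1232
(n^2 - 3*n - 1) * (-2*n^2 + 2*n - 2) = -2*n^4 + 8*n^3 - 6*n^2 + 4*n + 2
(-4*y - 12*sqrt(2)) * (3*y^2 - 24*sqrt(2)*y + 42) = -12*y^3 + 60*sqrt(2)*y^2 + 408*y - 504*sqrt(2)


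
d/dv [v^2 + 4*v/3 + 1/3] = 2*v + 4/3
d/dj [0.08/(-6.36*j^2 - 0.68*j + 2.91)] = (1.0176*j + 0.0544)/(6.36*j^2 + 0.68*j - 2.91)^2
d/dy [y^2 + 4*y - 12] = 2*y + 4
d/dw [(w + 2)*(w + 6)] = 2*w + 8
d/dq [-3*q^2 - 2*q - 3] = -6*q - 2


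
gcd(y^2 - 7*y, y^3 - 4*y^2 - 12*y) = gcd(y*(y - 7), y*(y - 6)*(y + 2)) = y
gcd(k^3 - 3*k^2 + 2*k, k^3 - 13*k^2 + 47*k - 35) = k - 1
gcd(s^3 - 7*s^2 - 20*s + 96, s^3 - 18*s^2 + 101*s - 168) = s^2 - 11*s + 24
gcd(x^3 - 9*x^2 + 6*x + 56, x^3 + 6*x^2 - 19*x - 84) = x - 4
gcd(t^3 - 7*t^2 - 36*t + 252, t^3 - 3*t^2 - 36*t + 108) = t^2 - 36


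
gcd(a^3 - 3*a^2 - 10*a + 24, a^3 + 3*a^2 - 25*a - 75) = a + 3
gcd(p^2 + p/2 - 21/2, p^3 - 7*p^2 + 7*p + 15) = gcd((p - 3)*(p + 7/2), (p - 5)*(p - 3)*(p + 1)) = p - 3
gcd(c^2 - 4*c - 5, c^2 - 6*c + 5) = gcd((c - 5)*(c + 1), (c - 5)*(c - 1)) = c - 5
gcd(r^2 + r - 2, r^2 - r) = r - 1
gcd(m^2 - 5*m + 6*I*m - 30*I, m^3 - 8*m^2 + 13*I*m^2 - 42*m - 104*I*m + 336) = m + 6*I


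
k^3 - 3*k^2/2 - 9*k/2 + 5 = (k - 5/2)*(k - 1)*(k + 2)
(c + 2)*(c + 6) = c^2 + 8*c + 12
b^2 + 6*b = b*(b + 6)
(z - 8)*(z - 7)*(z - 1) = z^3 - 16*z^2 + 71*z - 56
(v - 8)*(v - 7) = v^2 - 15*v + 56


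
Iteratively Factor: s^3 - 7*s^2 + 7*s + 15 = (s + 1)*(s^2 - 8*s + 15) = (s - 5)*(s + 1)*(s - 3)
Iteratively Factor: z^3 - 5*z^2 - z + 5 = (z + 1)*(z^2 - 6*z + 5) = (z - 1)*(z + 1)*(z - 5)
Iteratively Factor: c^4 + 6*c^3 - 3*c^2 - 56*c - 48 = (c - 3)*(c^3 + 9*c^2 + 24*c + 16) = (c - 3)*(c + 4)*(c^2 + 5*c + 4) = (c - 3)*(c + 4)^2*(c + 1)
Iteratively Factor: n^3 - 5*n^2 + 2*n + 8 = (n - 4)*(n^2 - n - 2) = (n - 4)*(n - 2)*(n + 1)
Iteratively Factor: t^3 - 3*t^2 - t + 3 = (t - 3)*(t^2 - 1) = (t - 3)*(t - 1)*(t + 1)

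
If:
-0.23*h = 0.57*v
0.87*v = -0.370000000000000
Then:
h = 1.05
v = -0.43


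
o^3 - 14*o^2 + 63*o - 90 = (o - 6)*(o - 5)*(o - 3)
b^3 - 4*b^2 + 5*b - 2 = (b - 2)*(b - 1)^2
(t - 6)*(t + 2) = t^2 - 4*t - 12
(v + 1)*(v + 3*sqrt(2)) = v^2 + v + 3*sqrt(2)*v + 3*sqrt(2)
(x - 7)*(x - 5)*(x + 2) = x^3 - 10*x^2 + 11*x + 70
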